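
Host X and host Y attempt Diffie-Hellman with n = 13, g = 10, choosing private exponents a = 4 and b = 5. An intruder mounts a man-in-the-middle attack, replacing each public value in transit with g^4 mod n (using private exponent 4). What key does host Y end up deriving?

9

Host Y receives an intruder's public value M = 10^4 mod 13 instead of the honest one.
10^1 ≡ 10 (mod 13)
10^2 = (10^1)^2 ≡ 10^2 = 100 ≡ 9 (mod 13)
10^4 = (10^2)^2 ≡ 9^2 = 81 ≡ 3 (mod 13)
So M = 3. Host Y computes K = M^5 mod 13.
3^1 ≡ 3 (mod 13)
3^2 = (3^1)^2 ≡ 3^2 = 9 ≡ 9 (mod 13)
3^4 = (3^2)^2 ≡ 9^2 = 81 ≡ 3 (mod 13)
3^5 = 3^4 · 3^1 ≡ 3 · 3 ≡ 9 (mod 13).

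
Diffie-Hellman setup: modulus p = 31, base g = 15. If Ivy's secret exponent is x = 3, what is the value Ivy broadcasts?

27

Public value = 15^3 mod 31.
15^1 ≡ 15 (mod 31)
15^2 = (15^1)^2 ≡ 15^2 = 225 ≡ 8 (mod 31)
15^3 = 15^2 · 15^1 ≡ 8 · 15 ≡ 27 (mod 31).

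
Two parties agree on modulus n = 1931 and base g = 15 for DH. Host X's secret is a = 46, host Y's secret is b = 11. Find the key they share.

900

Host X sends A = g^a mod n = 15^46 mod 1931.
15^1 ≡ 15 (mod 1931)
15^2 = (15^1)^2 ≡ 15^2 = 225 ≡ 225 (mod 1931)
15^4 = (15^2)^2 ≡ 225^2 = 50625 ≡ 419 (mod 1931)
15^8 = (15^4)^2 ≡ 419^2 = 175561 ≡ 1771 (mod 1931)
15^16 = (15^8)^2 ≡ 1771^2 = 3136441 ≡ 497 (mod 1931)
15^32 = (15^16)^2 ≡ 497^2 = 247009 ≡ 1772 (mod 1931)
15^46 = 15^32 · 15^8 · 15^4 · 15^2 ≡ 1772 · 1771 · 419 · 225 ≡ 1863 (mod 1931).
So A = 1863. Host Y then computes K = A^b mod n = 1863^11 mod 1931.
1863^1 ≡ 1863 (mod 1931)
1863^2 = (1863^1)^2 ≡ 1863^2 = 3470769 ≡ 762 (mod 1931)
1863^4 = (1863^2)^2 ≡ 762^2 = 580644 ≡ 1344 (mod 1931)
1863^8 = (1863^4)^2 ≡ 1344^2 = 1806336 ≡ 851 (mod 1931)
1863^11 = 1863^8 · 1863^2 · 1863^1 ≡ 851 · 762 · 1863 ≡ 900 (mod 1931).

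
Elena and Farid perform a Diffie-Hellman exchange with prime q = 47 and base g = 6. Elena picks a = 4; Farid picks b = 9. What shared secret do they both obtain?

Elena sends A = g^a mod q = 6^4 mod 47.
6^1 ≡ 6 (mod 47)
6^2 = (6^1)^2 ≡ 6^2 = 36 ≡ 36 (mod 47)
6^4 = (6^2)^2 ≡ 36^2 = 1296 ≡ 27 (mod 47)
So A = 27. Farid then computes K = A^b mod q = 27^9 mod 47.
27^1 ≡ 27 (mod 47)
27^2 = (27^1)^2 ≡ 27^2 = 729 ≡ 24 (mod 47)
27^4 = (27^2)^2 ≡ 24^2 = 576 ≡ 12 (mod 47)
27^8 = (27^4)^2 ≡ 12^2 = 144 ≡ 3 (mod 47)
27^9 = 27^8 · 27^1 ≡ 3 · 27 ≡ 34 (mod 47).

34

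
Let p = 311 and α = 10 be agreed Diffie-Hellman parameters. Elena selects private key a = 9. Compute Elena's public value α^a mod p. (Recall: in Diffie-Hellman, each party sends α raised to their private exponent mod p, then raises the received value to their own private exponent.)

26

Public value = 10^9 mod 311.
10^1 ≡ 10 (mod 311)
10^2 = (10^1)^2 ≡ 10^2 = 100 ≡ 100 (mod 311)
10^4 = (10^2)^2 ≡ 100^2 = 10000 ≡ 48 (mod 311)
10^8 = (10^4)^2 ≡ 48^2 = 2304 ≡ 127 (mod 311)
10^9 = 10^8 · 10^1 ≡ 127 · 10 ≡ 26 (mod 311).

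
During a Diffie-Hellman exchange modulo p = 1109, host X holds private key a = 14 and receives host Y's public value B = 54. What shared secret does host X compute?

966

Shared key K = 54^14 mod 1109.
54^1 ≡ 54 (mod 1109)
54^2 = (54^1)^2 ≡ 54^2 = 2916 ≡ 698 (mod 1109)
54^4 = (54^2)^2 ≡ 698^2 = 487204 ≡ 353 (mod 1109)
54^8 = (54^4)^2 ≡ 353^2 = 124609 ≡ 401 (mod 1109)
54^14 = 54^8 · 54^4 · 54^2 ≡ 401 · 353 · 698 ≡ 966 (mod 1109).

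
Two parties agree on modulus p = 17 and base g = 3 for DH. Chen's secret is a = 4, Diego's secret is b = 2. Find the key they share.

16

Chen sends A = g^a mod p = 3^4 mod 17.
3^1 ≡ 3 (mod 17)
3^2 = (3^1)^2 ≡ 3^2 = 9 ≡ 9 (mod 17)
3^4 = (3^2)^2 ≡ 9^2 = 81 ≡ 13 (mod 17)
So A = 13. Diego then computes K = A^b mod p = 13^2 mod 17.
13^1 ≡ 13 (mod 17)
13^2 = (13^1)^2 ≡ 13^2 = 169 ≡ 16 (mod 17)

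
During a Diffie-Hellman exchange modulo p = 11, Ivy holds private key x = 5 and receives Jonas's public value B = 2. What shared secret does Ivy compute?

10

Shared key K = 2^5 mod 11.
2^1 ≡ 2 (mod 11)
2^2 = (2^1)^2 ≡ 2^2 = 4 ≡ 4 (mod 11)
2^4 = (2^2)^2 ≡ 4^2 = 16 ≡ 5 (mod 11)
2^5 = 2^4 · 2^1 ≡ 5 · 2 ≡ 10 (mod 11).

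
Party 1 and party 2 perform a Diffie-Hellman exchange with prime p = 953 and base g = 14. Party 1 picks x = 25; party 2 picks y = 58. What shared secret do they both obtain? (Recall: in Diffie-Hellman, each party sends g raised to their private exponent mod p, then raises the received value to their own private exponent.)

26

Party 2 sends B = g^y mod p = 14^58 mod 953.
14^1 ≡ 14 (mod 953)
14^2 = (14^1)^2 ≡ 14^2 = 196 ≡ 196 (mod 953)
14^4 = (14^2)^2 ≡ 196^2 = 38416 ≡ 296 (mod 953)
14^8 = (14^4)^2 ≡ 296^2 = 87616 ≡ 893 (mod 953)
14^16 = (14^8)^2 ≡ 893^2 = 797449 ≡ 741 (mod 953)
14^32 = (14^16)^2 ≡ 741^2 = 549081 ≡ 153 (mod 953)
14^58 = 14^32 · 14^16 · 14^8 · 14^2 ≡ 153 · 741 · 893 · 196 ≡ 533 (mod 953).
So B = 533. Party 1 then computes K = B^x mod p = 533^25 mod 953.
533^1 ≡ 533 (mod 953)
533^2 = (533^1)^2 ≡ 533^2 = 284089 ≡ 95 (mod 953)
533^4 = (533^2)^2 ≡ 95^2 = 9025 ≡ 448 (mod 953)
533^8 = (533^4)^2 ≡ 448^2 = 200704 ≡ 574 (mod 953)
533^16 = (533^8)^2 ≡ 574^2 = 329476 ≡ 691 (mod 953)
533^25 = 533^16 · 533^8 · 533^1 ≡ 691 · 574 · 533 ≡ 26 (mod 953).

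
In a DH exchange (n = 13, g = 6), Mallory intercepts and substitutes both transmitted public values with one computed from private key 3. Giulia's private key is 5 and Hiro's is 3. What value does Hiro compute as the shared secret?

Hiro receives Mallory's public value M = 6^3 mod 13 instead of the honest one.
6^1 ≡ 6 (mod 13)
6^2 = (6^1)^2 ≡ 6^2 = 36 ≡ 10 (mod 13)
6^3 = 6^2 · 6^1 ≡ 10 · 6 ≡ 8 (mod 13).
So M = 8. Hiro computes K = M^3 mod 13.
8^1 ≡ 8 (mod 13)
8^2 = (8^1)^2 ≡ 8^2 = 64 ≡ 12 (mod 13)
8^3 = 8^2 · 8^1 ≡ 12 · 8 ≡ 5 (mod 13).

5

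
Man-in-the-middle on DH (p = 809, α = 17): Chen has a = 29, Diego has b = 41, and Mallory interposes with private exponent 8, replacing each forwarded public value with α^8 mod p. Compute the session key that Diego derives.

Diego receives Mallory's public value M = 17^8 mod 809 instead of the honest one.
17^1 ≡ 17 (mod 809)
17^2 = (17^1)^2 ≡ 17^2 = 289 ≡ 289 (mod 809)
17^4 = (17^2)^2 ≡ 289^2 = 83521 ≡ 194 (mod 809)
17^8 = (17^4)^2 ≡ 194^2 = 37636 ≡ 422 (mod 809)
So M = 422. Diego computes K = M^41 mod 809.
422^1 ≡ 422 (mod 809)
422^2 = (422^1)^2 ≡ 422^2 = 178084 ≡ 104 (mod 809)
422^4 = (422^2)^2 ≡ 104^2 = 10816 ≡ 299 (mod 809)
422^8 = (422^4)^2 ≡ 299^2 = 89401 ≡ 411 (mod 809)
422^16 = (422^8)^2 ≡ 411^2 = 168921 ≡ 649 (mod 809)
422^32 = (422^16)^2 ≡ 649^2 = 421201 ≡ 521 (mod 809)
422^41 = 422^32 · 422^8 · 422^1 ≡ 521 · 411 · 422 ≡ 409 (mod 809).

409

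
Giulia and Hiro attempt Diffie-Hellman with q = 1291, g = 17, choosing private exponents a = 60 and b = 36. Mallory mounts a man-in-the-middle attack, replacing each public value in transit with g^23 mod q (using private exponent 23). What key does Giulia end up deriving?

119

Giulia receives Mallory's public value M = 17^23 mod 1291 instead of the honest one.
17^1 ≡ 17 (mod 1291)
17^2 = (17^1)^2 ≡ 17^2 = 289 ≡ 289 (mod 1291)
17^4 = (17^2)^2 ≡ 289^2 = 83521 ≡ 897 (mod 1291)
17^8 = (17^4)^2 ≡ 897^2 = 804609 ≡ 316 (mod 1291)
17^16 = (17^8)^2 ≡ 316^2 = 99856 ≡ 449 (mod 1291)
17^23 = 17^16 · 17^4 · 17^2 · 17^1 ≡ 449 · 897 · 289 · 17 ≡ 752 (mod 1291).
So M = 752. Giulia computes K = M^60 mod 1291.
752^1 ≡ 752 (mod 1291)
752^2 = (752^1)^2 ≡ 752^2 = 565504 ≡ 46 (mod 1291)
752^4 = (752^2)^2 ≡ 46^2 = 2116 ≡ 825 (mod 1291)
752^8 = (752^4)^2 ≡ 825^2 = 680625 ≡ 268 (mod 1291)
752^16 = (752^8)^2 ≡ 268^2 = 71824 ≡ 819 (mod 1291)
752^32 = (752^16)^2 ≡ 819^2 = 670761 ≡ 732 (mod 1291)
752^60 = 752^32 · 752^16 · 752^8 · 752^4 ≡ 732 · 819 · 268 · 825 ≡ 119 (mod 1291).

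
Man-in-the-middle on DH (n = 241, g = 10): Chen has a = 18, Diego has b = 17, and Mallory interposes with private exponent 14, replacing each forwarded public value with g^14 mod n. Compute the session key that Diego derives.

94

Diego receives Mallory's public value M = 10^14 mod 241 instead of the honest one.
10^1 ≡ 10 (mod 241)
10^2 = (10^1)^2 ≡ 10^2 = 100 ≡ 100 (mod 241)
10^4 = (10^2)^2 ≡ 100^2 = 10000 ≡ 119 (mod 241)
10^8 = (10^4)^2 ≡ 119^2 = 14161 ≡ 183 (mod 241)
10^14 = 10^8 · 10^4 · 10^2 ≡ 183 · 119 · 100 ≡ 24 (mod 241).
So M = 24. Diego computes K = M^17 mod 241.
24^1 ≡ 24 (mod 241)
24^2 = (24^1)^2 ≡ 24^2 = 576 ≡ 94 (mod 241)
24^4 = (24^2)^2 ≡ 94^2 = 8836 ≡ 160 (mod 241)
24^8 = (24^4)^2 ≡ 160^2 = 25600 ≡ 54 (mod 241)
24^16 = (24^8)^2 ≡ 54^2 = 2916 ≡ 24 (mod 241)
24^17 = 24^16 · 24^1 ≡ 24 · 24 ≡ 94 (mod 241).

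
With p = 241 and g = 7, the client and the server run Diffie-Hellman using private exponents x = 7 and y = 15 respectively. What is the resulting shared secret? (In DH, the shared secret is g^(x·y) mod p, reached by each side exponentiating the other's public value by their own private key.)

The server sends B = g^y mod p = 7^15 mod 241.
7^1 ≡ 7 (mod 241)
7^2 = (7^1)^2 ≡ 7^2 = 49 ≡ 49 (mod 241)
7^4 = (7^2)^2 ≡ 49^2 = 2401 ≡ 232 (mod 241)
7^8 = (7^4)^2 ≡ 232^2 = 53824 ≡ 81 (mod 241)
7^15 = 7^8 · 7^4 · 7^2 · 7^1 ≡ 81 · 232 · 49 · 7 ≡ 111 (mod 241).
So B = 111. The client then computes K = B^x mod p = 111^7 mod 241.
111^1 ≡ 111 (mod 241)
111^2 = (111^1)^2 ≡ 111^2 = 12321 ≡ 30 (mod 241)
111^4 = (111^2)^2 ≡ 30^2 = 900 ≡ 177 (mod 241)
111^7 = 111^4 · 111^2 · 111^1 ≡ 177 · 30 · 111 ≡ 165 (mod 241).

165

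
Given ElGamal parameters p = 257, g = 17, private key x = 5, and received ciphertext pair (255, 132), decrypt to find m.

28

Shared mask s = c₁^x mod p = 255^5 mod 257.
255^1 ≡ 255 (mod 257)
255^2 = (255^1)^2 ≡ 255^2 = 65025 ≡ 4 (mod 257)
255^4 = (255^2)^2 ≡ 4^2 = 16 ≡ 16 (mod 257)
255^5 = 255^4 · 255^1 ≡ 16 · 255 ≡ 225 (mod 257).
So s = 225; s⁻¹ ≡ 8 (mod 257).
m = c₂ · s⁻¹ mod 257 = 132 · 8 mod 257 = 28.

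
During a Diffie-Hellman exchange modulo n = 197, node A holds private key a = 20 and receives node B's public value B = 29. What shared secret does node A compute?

42

Shared key K = 29^20 mod 197.
29^1 ≡ 29 (mod 197)
29^2 = (29^1)^2 ≡ 29^2 = 841 ≡ 53 (mod 197)
29^4 = (29^2)^2 ≡ 53^2 = 2809 ≡ 51 (mod 197)
29^8 = (29^4)^2 ≡ 51^2 = 2601 ≡ 40 (mod 197)
29^16 = (29^8)^2 ≡ 40^2 = 1600 ≡ 24 (mod 197)
29^20 = 29^16 · 29^4 ≡ 24 · 51 ≡ 42 (mod 197).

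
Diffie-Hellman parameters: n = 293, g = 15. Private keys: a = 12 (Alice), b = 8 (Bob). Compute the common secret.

Alice sends A = g^a mod n = 15^12 mod 293.
15^1 ≡ 15 (mod 293)
15^2 = (15^1)^2 ≡ 15^2 = 225 ≡ 225 (mod 293)
15^4 = (15^2)^2 ≡ 225^2 = 50625 ≡ 229 (mod 293)
15^8 = (15^4)^2 ≡ 229^2 = 52441 ≡ 287 (mod 293)
15^12 = 15^8 · 15^4 ≡ 287 · 229 ≡ 91 (mod 293).
So A = 91. Bob then computes K = A^b mod n = 91^8 mod 293.
91^1 ≡ 91 (mod 293)
91^2 = (91^1)^2 ≡ 91^2 = 8281 ≡ 77 (mod 293)
91^4 = (91^2)^2 ≡ 77^2 = 5929 ≡ 69 (mod 293)
91^8 = (91^4)^2 ≡ 69^2 = 4761 ≡ 73 (mod 293)

73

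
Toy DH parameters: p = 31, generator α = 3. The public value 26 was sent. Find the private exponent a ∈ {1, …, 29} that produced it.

5

Try successive powers of 3 modulo 31:
3^1 ≡ 3
3^2 ≡ 9
3^3 ≡ 27
3^4 ≡ 19
3^5 ≡ 26
Found: a = 5.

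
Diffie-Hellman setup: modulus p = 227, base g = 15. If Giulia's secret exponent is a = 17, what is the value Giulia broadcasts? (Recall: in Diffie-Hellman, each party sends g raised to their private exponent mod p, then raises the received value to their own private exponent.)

208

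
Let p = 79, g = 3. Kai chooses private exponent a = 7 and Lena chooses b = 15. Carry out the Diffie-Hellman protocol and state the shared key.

Kai sends A = g^a mod p = 3^7 mod 79.
3^1 ≡ 3 (mod 79)
3^2 = (3^1)^2 ≡ 3^2 = 9 ≡ 9 (mod 79)
3^4 = (3^2)^2 ≡ 9^2 = 81 ≡ 2 (mod 79)
3^7 = 3^4 · 3^2 · 3^1 ≡ 2 · 9 · 3 ≡ 54 (mod 79).
So A = 54. Lena then computes K = A^b mod p = 54^15 mod 79.
54^1 ≡ 54 (mod 79)
54^2 = (54^1)^2 ≡ 54^2 = 2916 ≡ 72 (mod 79)
54^4 = (54^2)^2 ≡ 72^2 = 5184 ≡ 49 (mod 79)
54^8 = (54^4)^2 ≡ 49^2 = 2401 ≡ 31 (mod 79)
54^15 = 54^8 · 54^4 · 54^2 · 54^1 ≡ 31 · 49 · 72 · 54 ≡ 69 (mod 79).

69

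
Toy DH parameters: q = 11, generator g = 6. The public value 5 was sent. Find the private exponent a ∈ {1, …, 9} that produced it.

6

Try successive powers of 6 modulo 11:
6^1 ≡ 6
6^2 ≡ 3
6^3 ≡ 7
6^4 ≡ 9
6^5 ≡ 10
6^6 ≡ 5
Found: a = 6.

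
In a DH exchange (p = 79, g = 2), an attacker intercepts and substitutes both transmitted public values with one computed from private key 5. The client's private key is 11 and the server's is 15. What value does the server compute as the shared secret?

10

The server receives an attacker's public value M = 2^5 mod 79 instead of the honest one.
2^1 ≡ 2 (mod 79)
2^2 = (2^1)^2 ≡ 2^2 = 4 ≡ 4 (mod 79)
2^4 = (2^2)^2 ≡ 4^2 = 16 ≡ 16 (mod 79)
2^5 = 2^4 · 2^1 ≡ 16 · 2 ≡ 32 (mod 79).
So M = 32. The server computes K = M^15 mod 79.
32^1 ≡ 32 (mod 79)
32^2 = (32^1)^2 ≡ 32^2 = 1024 ≡ 76 (mod 79)
32^4 = (32^2)^2 ≡ 76^2 = 5776 ≡ 9 (mod 79)
32^8 = (32^4)^2 ≡ 9^2 = 81 ≡ 2 (mod 79)
32^15 = 32^8 · 32^4 · 32^2 · 32^1 ≡ 2 · 9 · 76 · 32 ≡ 10 (mod 79).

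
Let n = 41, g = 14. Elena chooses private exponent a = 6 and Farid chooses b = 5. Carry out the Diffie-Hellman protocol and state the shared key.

Elena sends A = g^a mod n = 14^6 mod 41.
14^1 ≡ 14 (mod 41)
14^2 = (14^1)^2 ≡ 14^2 = 196 ≡ 32 (mod 41)
14^4 = (14^2)^2 ≡ 32^2 = 1024 ≡ 40 (mod 41)
14^6 = 14^4 · 14^2 ≡ 40 · 32 ≡ 9 (mod 41).
So A = 9. Farid then computes K = A^b mod n = 9^5 mod 41.
9^1 ≡ 9 (mod 41)
9^2 = (9^1)^2 ≡ 9^2 = 81 ≡ 40 (mod 41)
9^4 = (9^2)^2 ≡ 40^2 = 1600 ≡ 1 (mod 41)
9^5 = 9^4 · 9^1 ≡ 1 · 9 ≡ 9 (mod 41).

9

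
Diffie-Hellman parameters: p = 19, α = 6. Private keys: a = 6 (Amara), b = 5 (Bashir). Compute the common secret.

7

Amara sends A = α^a mod p = 6^6 mod 19.
6^1 ≡ 6 (mod 19)
6^2 = (6^1)^2 ≡ 6^2 = 36 ≡ 17 (mod 19)
6^4 = (6^2)^2 ≡ 17^2 = 289 ≡ 4 (mod 19)
6^6 = 6^4 · 6^2 ≡ 4 · 17 ≡ 11 (mod 19).
So A = 11. Bashir then computes K = A^b mod p = 11^5 mod 19.
11^1 ≡ 11 (mod 19)
11^2 = (11^1)^2 ≡ 11^2 = 121 ≡ 7 (mod 19)
11^4 = (11^2)^2 ≡ 7^2 = 49 ≡ 11 (mod 19)
11^5 = 11^4 · 11^1 ≡ 11 · 11 ≡ 7 (mod 19).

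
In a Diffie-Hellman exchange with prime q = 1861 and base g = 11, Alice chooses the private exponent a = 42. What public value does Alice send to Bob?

Public value = 11^42 (mod 1861).
11^1 ≡ 11 (mod 1861)
11^2 = (11^1)^2 ≡ 11^2 = 121 ≡ 121 (mod 1861)
11^4 = (11^2)^2 ≡ 121^2 = 14641 ≡ 1614 (mod 1861)
11^8 = (11^4)^2 ≡ 1614^2 = 2604996 ≡ 1457 (mod 1861)
11^16 = (11^8)^2 ≡ 1457^2 = 2122849 ≡ 1309 (mod 1861)
11^32 = (11^16)^2 ≡ 1309^2 = 1713481 ≡ 1361 (mod 1861)
11^42 = 11^32 · 11^8 · 11^2 ≡ 1361 · 1457 · 121 ≡ 1487 (mod 1861).

1487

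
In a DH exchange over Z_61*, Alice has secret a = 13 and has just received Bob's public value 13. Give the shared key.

Shared key K = 13^13 mod 61.
13^1 ≡ 13 (mod 61)
13^2 = (13^1)^2 ≡ 13^2 = 169 ≡ 47 (mod 61)
13^4 = (13^2)^2 ≡ 47^2 = 2209 ≡ 13 (mod 61)
13^8 = (13^4)^2 ≡ 13^2 = 169 ≡ 47 (mod 61)
13^13 = 13^8 · 13^4 · 13^1 ≡ 47 · 13 · 13 ≡ 13 (mod 61).

13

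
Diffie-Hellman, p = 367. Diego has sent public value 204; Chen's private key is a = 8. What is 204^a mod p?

226

Shared key K = 204^8 mod 367.
204^1 ≡ 204 (mod 367)
204^2 = (204^1)^2 ≡ 204^2 = 41616 ≡ 145 (mod 367)
204^4 = (204^2)^2 ≡ 145^2 = 21025 ≡ 106 (mod 367)
204^8 = (204^4)^2 ≡ 106^2 = 11236 ≡ 226 (mod 367)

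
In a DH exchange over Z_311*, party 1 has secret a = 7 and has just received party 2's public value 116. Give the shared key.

Shared key K = 116^7 mod 311.
116^1 ≡ 116 (mod 311)
116^2 = (116^1)^2 ≡ 116^2 = 13456 ≡ 83 (mod 311)
116^4 = (116^2)^2 ≡ 83^2 = 6889 ≡ 47 (mod 311)
116^7 = 116^4 · 116^2 · 116^1 ≡ 47 · 83 · 116 ≡ 11 (mod 311).

11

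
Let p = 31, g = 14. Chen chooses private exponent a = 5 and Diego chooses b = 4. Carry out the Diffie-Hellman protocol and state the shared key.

Diego sends B = g^b mod p = 14^4 mod 31.
14^1 ≡ 14 (mod 31)
14^2 = (14^1)^2 ≡ 14^2 = 196 ≡ 10 (mod 31)
14^4 = (14^2)^2 ≡ 10^2 = 100 ≡ 7 (mod 31)
So B = 7. Chen then computes K = B^a mod p = 7^5 mod 31.
7^1 ≡ 7 (mod 31)
7^2 = (7^1)^2 ≡ 7^2 = 49 ≡ 18 (mod 31)
7^4 = (7^2)^2 ≡ 18^2 = 324 ≡ 14 (mod 31)
7^5 = 7^4 · 7^1 ≡ 14 · 7 ≡ 5 (mod 31).

5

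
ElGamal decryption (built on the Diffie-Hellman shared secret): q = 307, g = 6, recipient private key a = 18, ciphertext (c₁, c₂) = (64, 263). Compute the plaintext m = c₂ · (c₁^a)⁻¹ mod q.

Shared mask s = c₁^a mod q = 64^18 mod 307.
64^1 ≡ 64 (mod 307)
64^2 = (64^1)^2 ≡ 64^2 = 4096 ≡ 105 (mod 307)
64^4 = (64^2)^2 ≡ 105^2 = 11025 ≡ 280 (mod 307)
64^8 = (64^4)^2 ≡ 280^2 = 78400 ≡ 115 (mod 307)
64^16 = (64^8)^2 ≡ 115^2 = 13225 ≡ 24 (mod 307)
64^18 = 64^16 · 64^2 ≡ 24 · 105 ≡ 64 (mod 307).
So s = 64; s⁻¹ ≡ 24 (mod 307).
m = c₂ · s⁻¹ mod 307 = 263 · 24 mod 307 = 172.

172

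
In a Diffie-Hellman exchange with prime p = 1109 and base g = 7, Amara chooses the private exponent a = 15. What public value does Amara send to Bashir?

356

Public value = 7^15 (mod 1109).
7^1 ≡ 7 (mod 1109)
7^2 = (7^1)^2 ≡ 7^2 = 49 ≡ 49 (mod 1109)
7^4 = (7^2)^2 ≡ 49^2 = 2401 ≡ 183 (mod 1109)
7^8 = (7^4)^2 ≡ 183^2 = 33489 ≡ 219 (mod 1109)
7^15 = 7^8 · 7^4 · 7^2 · 7^1 ≡ 219 · 183 · 49 · 7 ≡ 356 (mod 1109).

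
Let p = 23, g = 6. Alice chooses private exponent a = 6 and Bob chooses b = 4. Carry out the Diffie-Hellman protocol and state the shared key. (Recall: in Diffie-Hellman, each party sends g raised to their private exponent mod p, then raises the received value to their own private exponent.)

13

Alice sends A = g^a mod p = 6^6 mod 23.
6^1 ≡ 6 (mod 23)
6^2 = (6^1)^2 ≡ 6^2 = 36 ≡ 13 (mod 23)
6^4 = (6^2)^2 ≡ 13^2 = 169 ≡ 8 (mod 23)
6^6 = 6^4 · 6^2 ≡ 8 · 13 ≡ 12 (mod 23).
So A = 12. Bob then computes K = A^b mod p = 12^4 mod 23.
12^1 ≡ 12 (mod 23)
12^2 = (12^1)^2 ≡ 12^2 = 144 ≡ 6 (mod 23)
12^4 = (12^2)^2 ≡ 6^2 = 36 ≡ 13 (mod 23)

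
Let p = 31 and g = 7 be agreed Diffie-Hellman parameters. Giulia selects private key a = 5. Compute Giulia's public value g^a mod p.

5

Public value = 7^5 mod 31.
7^1 ≡ 7 (mod 31)
7^2 = (7^1)^2 ≡ 7^2 = 49 ≡ 18 (mod 31)
7^4 = (7^2)^2 ≡ 18^2 = 324 ≡ 14 (mod 31)
7^5 = 7^4 · 7^1 ≡ 14 · 7 ≡ 5 (mod 31).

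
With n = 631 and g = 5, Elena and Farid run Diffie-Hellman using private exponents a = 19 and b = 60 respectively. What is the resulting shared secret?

427

Elena sends A = g^a mod n = 5^19 mod 631.
5^1 ≡ 5 (mod 631)
5^2 = (5^1)^2 ≡ 5^2 = 25 ≡ 25 (mod 631)
5^4 = (5^2)^2 ≡ 25^2 = 625 ≡ 625 (mod 631)
5^8 = (5^4)^2 ≡ 625^2 = 390625 ≡ 36 (mod 631)
5^16 = (5^8)^2 ≡ 36^2 = 1296 ≡ 34 (mod 631)
5^19 = 5^16 · 5^2 · 5^1 ≡ 34 · 25 · 5 ≡ 464 (mod 631).
So A = 464. Farid then computes K = A^b mod n = 464^60 mod 631.
464^1 ≡ 464 (mod 631)
464^2 = (464^1)^2 ≡ 464^2 = 215296 ≡ 125 (mod 631)
464^4 = (464^2)^2 ≡ 125^2 = 15625 ≡ 481 (mod 631)
464^8 = (464^4)^2 ≡ 481^2 = 231361 ≡ 415 (mod 631)
464^16 = (464^8)^2 ≡ 415^2 = 172225 ≡ 593 (mod 631)
464^32 = (464^16)^2 ≡ 593^2 = 351649 ≡ 182 (mod 631)
464^60 = 464^32 · 464^16 · 464^8 · 464^4 ≡ 182 · 593 · 415 · 481 ≡ 427 (mod 631).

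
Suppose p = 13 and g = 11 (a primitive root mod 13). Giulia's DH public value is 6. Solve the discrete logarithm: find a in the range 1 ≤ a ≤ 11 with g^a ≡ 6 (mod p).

Try successive powers of 11 modulo 13:
11^1 ≡ 11
11^2 ≡ 4
11^3 ≡ 5
11^4 ≡ 3
11^5 ≡ 7
11^6 ≡ 12
11^7 ≡ 2
11^8 ≡ 9
11^9 ≡ 8
11^10 ≡ 10
11^11 ≡ 6
Found: a = 11.

11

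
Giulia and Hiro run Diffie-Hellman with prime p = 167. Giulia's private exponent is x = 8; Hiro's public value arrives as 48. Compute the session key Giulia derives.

2

Shared key K = 48^8 mod 167.
48^1 ≡ 48 (mod 167)
48^2 = (48^1)^2 ≡ 48^2 = 2304 ≡ 133 (mod 167)
48^4 = (48^2)^2 ≡ 133^2 = 17689 ≡ 154 (mod 167)
48^8 = (48^4)^2 ≡ 154^2 = 23716 ≡ 2 (mod 167)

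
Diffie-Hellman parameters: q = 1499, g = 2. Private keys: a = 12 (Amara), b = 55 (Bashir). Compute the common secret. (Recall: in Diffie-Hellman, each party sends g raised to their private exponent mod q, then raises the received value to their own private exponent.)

Amara sends A = g^a mod q = 2^12 mod 1499.
2^1 ≡ 2 (mod 1499)
2^2 = (2^1)^2 ≡ 2^2 = 4 ≡ 4 (mod 1499)
2^4 = (2^2)^2 ≡ 4^2 = 16 ≡ 16 (mod 1499)
2^8 = (2^4)^2 ≡ 16^2 = 256 ≡ 256 (mod 1499)
2^12 = 2^8 · 2^4 ≡ 256 · 16 ≡ 1098 (mod 1499).
So A = 1098. Bashir then computes K = A^b mod q = 1098^55 mod 1499.
1098^1 ≡ 1098 (mod 1499)
1098^2 = (1098^1)^2 ≡ 1098^2 = 1205604 ≡ 408 (mod 1499)
1098^4 = (1098^2)^2 ≡ 408^2 = 166464 ≡ 75 (mod 1499)
1098^8 = (1098^4)^2 ≡ 75^2 = 5625 ≡ 1128 (mod 1499)
1098^16 = (1098^8)^2 ≡ 1128^2 = 1272384 ≡ 1232 (mod 1499)
1098^32 = (1098^16)^2 ≡ 1232^2 = 1517824 ≡ 836 (mod 1499)
1098^55 = 1098^32 · 1098^16 · 1098^4 · 1098^2 · 1098^1 ≡ 836 · 1232 · 75 · 408 · 1098 ≡ 1265 (mod 1499).

1265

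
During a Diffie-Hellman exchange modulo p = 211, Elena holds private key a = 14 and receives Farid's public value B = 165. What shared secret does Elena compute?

150

Shared key K = 165^14 mod 211.
165^1 ≡ 165 (mod 211)
165^2 = (165^1)^2 ≡ 165^2 = 27225 ≡ 6 (mod 211)
165^4 = (165^2)^2 ≡ 6^2 = 36 ≡ 36 (mod 211)
165^8 = (165^4)^2 ≡ 36^2 = 1296 ≡ 30 (mod 211)
165^14 = 165^8 · 165^4 · 165^2 ≡ 30 · 36 · 6 ≡ 150 (mod 211).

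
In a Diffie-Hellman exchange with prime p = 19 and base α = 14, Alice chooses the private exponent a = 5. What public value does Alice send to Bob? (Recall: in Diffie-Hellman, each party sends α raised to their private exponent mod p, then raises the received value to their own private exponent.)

10

Public value = 14^5 mod 19.
14^1 ≡ 14 (mod 19)
14^2 = (14^1)^2 ≡ 14^2 = 196 ≡ 6 (mod 19)
14^4 = (14^2)^2 ≡ 6^2 = 36 ≡ 17 (mod 19)
14^5 = 14^4 · 14^1 ≡ 17 · 14 ≡ 10 (mod 19).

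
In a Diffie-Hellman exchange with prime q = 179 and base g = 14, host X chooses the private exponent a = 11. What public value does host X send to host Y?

48

Public value = 14^11 mod 179.
14^1 ≡ 14 (mod 179)
14^2 = (14^1)^2 ≡ 14^2 = 196 ≡ 17 (mod 179)
14^4 = (14^2)^2 ≡ 17^2 = 289 ≡ 110 (mod 179)
14^8 = (14^4)^2 ≡ 110^2 = 12100 ≡ 107 (mod 179)
14^11 = 14^8 · 14^2 · 14^1 ≡ 107 · 17 · 14 ≡ 48 (mod 179).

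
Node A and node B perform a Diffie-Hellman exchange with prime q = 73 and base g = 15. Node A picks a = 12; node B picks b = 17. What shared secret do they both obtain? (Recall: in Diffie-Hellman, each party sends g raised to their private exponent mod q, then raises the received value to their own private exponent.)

65

Node A sends A = g^a mod q = 15^12 mod 73.
15^1 ≡ 15 (mod 73)
15^2 = (15^1)^2 ≡ 15^2 = 225 ≡ 6 (mod 73)
15^4 = (15^2)^2 ≡ 6^2 = 36 ≡ 36 (mod 73)
15^8 = (15^4)^2 ≡ 36^2 = 1296 ≡ 55 (mod 73)
15^12 = 15^8 · 15^4 ≡ 55 · 36 ≡ 9 (mod 73).
So A = 9. Node B then computes K = A^b mod q = 9^17 mod 73.
9^1 ≡ 9 (mod 73)
9^2 = (9^1)^2 ≡ 9^2 = 81 ≡ 8 (mod 73)
9^4 = (9^2)^2 ≡ 8^2 = 64 ≡ 64 (mod 73)
9^8 = (9^4)^2 ≡ 64^2 = 4096 ≡ 8 (mod 73)
9^16 = (9^8)^2 ≡ 8^2 = 64 ≡ 64 (mod 73)
9^17 = 9^16 · 9^1 ≡ 64 · 9 ≡ 65 (mod 73).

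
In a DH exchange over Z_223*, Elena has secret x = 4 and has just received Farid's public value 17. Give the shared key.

119

Shared key K = 17^4 mod 223.
17^1 ≡ 17 (mod 223)
17^2 = (17^1)^2 ≡ 17^2 = 289 ≡ 66 (mod 223)
17^4 = (17^2)^2 ≡ 66^2 = 4356 ≡ 119 (mod 223)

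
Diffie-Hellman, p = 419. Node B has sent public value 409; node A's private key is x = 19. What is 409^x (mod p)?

69

Shared key K = 409^19 mod 419.
409^1 ≡ 409 (mod 419)
409^2 = (409^1)^2 ≡ 409^2 = 167281 ≡ 100 (mod 419)
409^4 = (409^2)^2 ≡ 100^2 = 10000 ≡ 363 (mod 419)
409^8 = (409^4)^2 ≡ 363^2 = 131769 ≡ 203 (mod 419)
409^16 = (409^8)^2 ≡ 203^2 = 41209 ≡ 147 (mod 419)
409^19 = 409^16 · 409^2 · 409^1 ≡ 147 · 100 · 409 ≡ 69 (mod 419).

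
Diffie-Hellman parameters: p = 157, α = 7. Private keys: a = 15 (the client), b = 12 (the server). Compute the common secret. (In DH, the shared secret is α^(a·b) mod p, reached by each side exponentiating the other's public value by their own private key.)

16

The client sends A = α^a mod p = 7^15 mod 157.
7^1 ≡ 7 (mod 157)
7^2 = (7^1)^2 ≡ 7^2 = 49 ≡ 49 (mod 157)
7^4 = (7^2)^2 ≡ 49^2 = 2401 ≡ 46 (mod 157)
7^8 = (7^4)^2 ≡ 46^2 = 2116 ≡ 75 (mod 157)
7^15 = 7^8 · 7^4 · 7^2 · 7^1 ≡ 75 · 46 · 49 · 7 ≡ 41 (mod 157).
So A = 41. The server then computes K = A^b mod p = 41^12 mod 157.
41^1 ≡ 41 (mod 157)
41^2 = (41^1)^2 ≡ 41^2 = 1681 ≡ 111 (mod 157)
41^4 = (41^2)^2 ≡ 111^2 = 12321 ≡ 75 (mod 157)
41^8 = (41^4)^2 ≡ 75^2 = 5625 ≡ 130 (mod 157)
41^12 = 41^8 · 41^4 ≡ 130 · 75 ≡ 16 (mod 157).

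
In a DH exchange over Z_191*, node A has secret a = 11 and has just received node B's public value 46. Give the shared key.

Shared key K = 46^11 mod 191.
46^1 ≡ 46 (mod 191)
46^2 = (46^1)^2 ≡ 46^2 = 2116 ≡ 15 (mod 191)
46^4 = (46^2)^2 ≡ 15^2 = 225 ≡ 34 (mod 191)
46^8 = (46^4)^2 ≡ 34^2 = 1156 ≡ 10 (mod 191)
46^11 = 46^8 · 46^2 · 46^1 ≡ 10 · 15 · 46 ≡ 24 (mod 191).

24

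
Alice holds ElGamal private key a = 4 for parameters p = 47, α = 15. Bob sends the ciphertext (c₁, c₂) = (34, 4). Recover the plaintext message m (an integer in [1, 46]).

Shared mask s = c₁^a mod p = 34^4 mod 47.
34^1 ≡ 34 (mod 47)
34^2 = (34^1)^2 ≡ 34^2 = 1156 ≡ 28 (mod 47)
34^4 = (34^2)^2 ≡ 28^2 = 784 ≡ 32 (mod 47)
So s = 32; s⁻¹ ≡ 25 (mod 47).
m = c₂ · s⁻¹ mod 47 = 4 · 25 mod 47 = 6.

6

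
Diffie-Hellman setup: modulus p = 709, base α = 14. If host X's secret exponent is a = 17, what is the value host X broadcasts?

499

Public value = 14^17 mod 709.
14^1 ≡ 14 (mod 709)
14^2 = (14^1)^2 ≡ 14^2 = 196 ≡ 196 (mod 709)
14^4 = (14^2)^2 ≡ 196^2 = 38416 ≡ 130 (mod 709)
14^8 = (14^4)^2 ≡ 130^2 = 16900 ≡ 593 (mod 709)
14^16 = (14^8)^2 ≡ 593^2 = 351649 ≡ 694 (mod 709)
14^17 = 14^16 · 14^1 ≡ 694 · 14 ≡ 499 (mod 709).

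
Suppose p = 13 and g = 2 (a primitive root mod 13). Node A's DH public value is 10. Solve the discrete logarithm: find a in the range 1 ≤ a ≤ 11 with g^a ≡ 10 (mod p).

10

Try successive powers of 2 modulo 13:
2^1 ≡ 2
2^2 ≡ 4
2^3 ≡ 8
2^4 ≡ 3
2^5 ≡ 6
2^6 ≡ 12
2^7 ≡ 11
2^8 ≡ 9
2^9 ≡ 5
2^10 ≡ 10
Found: a = 10.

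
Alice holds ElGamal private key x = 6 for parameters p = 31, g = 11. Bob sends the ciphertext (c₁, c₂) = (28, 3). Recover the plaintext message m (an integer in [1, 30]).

Shared mask s = c₁^x mod p = 28^6 mod 31.
28^1 ≡ 28 (mod 31)
28^2 = (28^1)^2 ≡ 28^2 = 784 ≡ 9 (mod 31)
28^4 = (28^2)^2 ≡ 9^2 = 81 ≡ 19 (mod 31)
28^6 = 28^4 · 28^2 ≡ 19 · 9 ≡ 16 (mod 31).
So s = 16; s⁻¹ ≡ 2 (mod 31).
m = c₂ · s⁻¹ mod 31 = 3 · 2 mod 31 = 6.

6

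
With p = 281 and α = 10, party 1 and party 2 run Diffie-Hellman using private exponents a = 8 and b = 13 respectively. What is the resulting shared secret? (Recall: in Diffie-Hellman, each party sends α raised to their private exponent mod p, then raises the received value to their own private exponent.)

Party 2 sends B = α^b mod p = 10^13 mod 281.
10^1 ≡ 10 (mod 281)
10^2 = (10^1)^2 ≡ 10^2 = 100 ≡ 100 (mod 281)
10^4 = (10^2)^2 ≡ 100^2 = 10000 ≡ 165 (mod 281)
10^8 = (10^4)^2 ≡ 165^2 = 27225 ≡ 249 (mod 281)
10^13 = 10^8 · 10^4 · 10^1 ≡ 249 · 165 · 10 ≡ 28 (mod 281).
So B = 28. Party 1 then computes K = B^a mod p = 28^8 mod 281.
28^1 ≡ 28 (mod 281)
28^2 = (28^1)^2 ≡ 28^2 = 784 ≡ 222 (mod 281)
28^4 = (28^2)^2 ≡ 222^2 = 49284 ≡ 109 (mod 281)
28^8 = (28^4)^2 ≡ 109^2 = 11881 ≡ 79 (mod 281)

79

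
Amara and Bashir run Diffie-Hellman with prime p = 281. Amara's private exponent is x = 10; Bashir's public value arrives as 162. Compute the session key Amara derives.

Shared key K = 162^10 mod 281.
162^1 ≡ 162 (mod 281)
162^2 = (162^1)^2 ≡ 162^2 = 26244 ≡ 111 (mod 281)
162^4 = (162^2)^2 ≡ 111^2 = 12321 ≡ 238 (mod 281)
162^8 = (162^4)^2 ≡ 238^2 = 56644 ≡ 163 (mod 281)
162^10 = 162^8 · 162^2 ≡ 163 · 111 ≡ 109 (mod 281).

109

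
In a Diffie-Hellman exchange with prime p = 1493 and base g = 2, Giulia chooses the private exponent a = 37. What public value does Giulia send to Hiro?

899

Public value = 2^37 mod 1493.
2^1 ≡ 2 (mod 1493)
2^2 = (2^1)^2 ≡ 2^2 = 4 ≡ 4 (mod 1493)
2^4 = (2^2)^2 ≡ 4^2 = 16 ≡ 16 (mod 1493)
2^8 = (2^4)^2 ≡ 16^2 = 256 ≡ 256 (mod 1493)
2^16 = (2^8)^2 ≡ 256^2 = 65536 ≡ 1337 (mod 1493)
2^32 = (2^16)^2 ≡ 1337^2 = 1787569 ≡ 448 (mod 1493)
2^37 = 2^32 · 2^4 · 2^1 ≡ 448 · 16 · 2 ≡ 899 (mod 1493).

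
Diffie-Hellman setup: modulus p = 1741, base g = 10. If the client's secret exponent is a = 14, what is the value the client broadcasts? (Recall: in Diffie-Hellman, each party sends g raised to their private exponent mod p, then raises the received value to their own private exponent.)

Public value = 10^14 mod 1741.
10^1 ≡ 10 (mod 1741)
10^2 = (10^1)^2 ≡ 10^2 = 100 ≡ 100 (mod 1741)
10^4 = (10^2)^2 ≡ 100^2 = 10000 ≡ 1295 (mod 1741)
10^8 = (10^4)^2 ≡ 1295^2 = 1677025 ≡ 442 (mod 1741)
10^14 = 10^8 · 10^4 · 10^2 ≡ 442 · 1295 · 100 ≡ 143 (mod 1741).

143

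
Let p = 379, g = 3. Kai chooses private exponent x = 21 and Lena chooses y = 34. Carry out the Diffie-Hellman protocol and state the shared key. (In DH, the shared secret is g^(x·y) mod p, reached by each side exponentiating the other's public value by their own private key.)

Kai sends A = g^x mod p = 3^21 mod 379.
3^1 ≡ 3 (mod 379)
3^2 = (3^1)^2 ≡ 3^2 = 9 ≡ 9 (mod 379)
3^4 = (3^2)^2 ≡ 9^2 = 81 ≡ 81 (mod 379)
3^8 = (3^4)^2 ≡ 81^2 = 6561 ≡ 118 (mod 379)
3^16 = (3^8)^2 ≡ 118^2 = 13924 ≡ 280 (mod 379)
3^21 = 3^16 · 3^4 · 3^1 ≡ 280 · 81 · 3 ≡ 199 (mod 379).
So A = 199. Lena then computes K = A^y mod p = 199^34 mod 379.
199^1 ≡ 199 (mod 379)
199^2 = (199^1)^2 ≡ 199^2 = 39601 ≡ 185 (mod 379)
199^4 = (199^2)^2 ≡ 185^2 = 34225 ≡ 115 (mod 379)
199^8 = (199^4)^2 ≡ 115^2 = 13225 ≡ 339 (mod 379)
199^16 = (199^8)^2 ≡ 339^2 = 114921 ≡ 84 (mod 379)
199^32 = (199^16)^2 ≡ 84^2 = 7056 ≡ 234 (mod 379)
199^34 = 199^32 · 199^2 ≡ 234 · 185 ≡ 84 (mod 379).

84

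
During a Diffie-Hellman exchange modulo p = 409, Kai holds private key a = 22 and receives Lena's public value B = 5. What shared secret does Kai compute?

Shared key K = 5^22 mod 409.
5^1 ≡ 5 (mod 409)
5^2 = (5^1)^2 ≡ 5^2 = 25 ≡ 25 (mod 409)
5^4 = (5^2)^2 ≡ 25^2 = 625 ≡ 216 (mod 409)
5^8 = (5^4)^2 ≡ 216^2 = 46656 ≡ 30 (mod 409)
5^16 = (5^8)^2 ≡ 30^2 = 900 ≡ 82 (mod 409)
5^22 = 5^16 · 5^4 · 5^2 ≡ 82 · 216 · 25 ≡ 262 (mod 409).

262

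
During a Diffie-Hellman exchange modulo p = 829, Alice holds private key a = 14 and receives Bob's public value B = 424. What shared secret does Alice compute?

203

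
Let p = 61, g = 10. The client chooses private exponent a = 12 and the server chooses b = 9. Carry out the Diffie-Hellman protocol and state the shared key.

The server sends B = g^b mod p = 10^9 mod 61.
10^1 ≡ 10 (mod 61)
10^2 = (10^1)^2 ≡ 10^2 = 100 ≡ 39 (mod 61)
10^4 = (10^2)^2 ≡ 39^2 = 1521 ≡ 57 (mod 61)
10^8 = (10^4)^2 ≡ 57^2 = 3249 ≡ 16 (mod 61)
10^9 = 10^8 · 10^1 ≡ 16 · 10 ≡ 38 (mod 61).
So B = 38. The client then computes K = B^a mod p = 38^12 mod 61.
38^1 ≡ 38 (mod 61)
38^2 = (38^1)^2 ≡ 38^2 = 1444 ≡ 41 (mod 61)
38^4 = (38^2)^2 ≡ 41^2 = 1681 ≡ 34 (mod 61)
38^8 = (38^4)^2 ≡ 34^2 = 1156 ≡ 58 (mod 61)
38^12 = 38^8 · 38^4 ≡ 58 · 34 ≡ 20 (mod 61).

20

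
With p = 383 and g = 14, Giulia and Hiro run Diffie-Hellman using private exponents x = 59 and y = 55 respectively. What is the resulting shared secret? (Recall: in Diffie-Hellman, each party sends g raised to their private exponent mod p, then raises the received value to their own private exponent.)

213

Hiro sends B = g^y mod p = 14^55 mod 383.
14^1 ≡ 14 (mod 383)
14^2 = (14^1)^2 ≡ 14^2 = 196 ≡ 196 (mod 383)
14^4 = (14^2)^2 ≡ 196^2 = 38416 ≡ 116 (mod 383)
14^8 = (14^4)^2 ≡ 116^2 = 13456 ≡ 51 (mod 383)
14^16 = (14^8)^2 ≡ 51^2 = 2601 ≡ 303 (mod 383)
14^32 = (14^16)^2 ≡ 303^2 = 91809 ≡ 272 (mod 383)
14^55 = 14^32 · 14^16 · 14^4 · 14^2 · 14^1 ≡ 272 · 303 · 116 · 196 · 14 ≡ 286 (mod 383).
So B = 286. Giulia then computes K = B^x mod p = 286^59 mod 383.
286^1 ≡ 286 (mod 383)
286^2 = (286^1)^2 ≡ 286^2 = 81796 ≡ 217 (mod 383)
286^4 = (286^2)^2 ≡ 217^2 = 47089 ≡ 363 (mod 383)
286^8 = (286^4)^2 ≡ 363^2 = 131769 ≡ 17 (mod 383)
286^16 = (286^8)^2 ≡ 17^2 = 289 ≡ 289 (mod 383)
286^32 = (286^16)^2 ≡ 289^2 = 83521 ≡ 27 (mod 383)
286^59 = 286^32 · 286^16 · 286^8 · 286^2 · 286^1 ≡ 27 · 289 · 17 · 217 · 286 ≡ 213 (mod 383).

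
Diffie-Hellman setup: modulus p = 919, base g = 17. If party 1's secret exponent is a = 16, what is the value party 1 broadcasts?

136

Public value = 17^16 mod 919.
17^1 ≡ 17 (mod 919)
17^2 = (17^1)^2 ≡ 17^2 = 289 ≡ 289 (mod 919)
17^4 = (17^2)^2 ≡ 289^2 = 83521 ≡ 811 (mod 919)
17^8 = (17^4)^2 ≡ 811^2 = 657721 ≡ 636 (mod 919)
17^16 = (17^8)^2 ≡ 636^2 = 404496 ≡ 136 (mod 919)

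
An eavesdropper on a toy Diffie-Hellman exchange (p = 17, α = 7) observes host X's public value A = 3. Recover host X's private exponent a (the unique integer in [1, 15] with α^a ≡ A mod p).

3

Try successive powers of 7 modulo 17:
7^1 ≡ 7
7^2 ≡ 15
7^3 ≡ 3
Found: a = 3.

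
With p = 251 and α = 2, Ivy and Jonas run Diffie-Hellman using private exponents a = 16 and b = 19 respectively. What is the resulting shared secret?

Jonas sends B = α^b mod p = 2^19 mod 251.
2^1 ≡ 2 (mod 251)
2^2 = (2^1)^2 ≡ 2^2 = 4 ≡ 4 (mod 251)
2^4 = (2^2)^2 ≡ 4^2 = 16 ≡ 16 (mod 251)
2^8 = (2^4)^2 ≡ 16^2 = 256 ≡ 5 (mod 251)
2^16 = (2^8)^2 ≡ 5^2 = 25 ≡ 25 (mod 251)
2^19 = 2^16 · 2^2 · 2^1 ≡ 25 · 4 · 2 ≡ 200 (mod 251).
So B = 200. Ivy then computes K = B^a mod p = 200^16 mod 251.
200^1 ≡ 200 (mod 251)
200^2 = (200^1)^2 ≡ 200^2 = 40000 ≡ 91 (mod 251)
200^4 = (200^2)^2 ≡ 91^2 = 8281 ≡ 249 (mod 251)
200^8 = (200^4)^2 ≡ 249^2 = 62001 ≡ 4 (mod 251)
200^16 = (200^8)^2 ≡ 4^2 = 16 ≡ 16 (mod 251)

16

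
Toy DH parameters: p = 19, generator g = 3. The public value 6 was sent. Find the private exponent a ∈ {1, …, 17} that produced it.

Try successive powers of 3 modulo 19:
3^1 ≡ 3
3^2 ≡ 9
3^3 ≡ 8
3^4 ≡ 5
3^5 ≡ 15
3^6 ≡ 7
3^7 ≡ 2
3^8 ≡ 6
Found: a = 8.

8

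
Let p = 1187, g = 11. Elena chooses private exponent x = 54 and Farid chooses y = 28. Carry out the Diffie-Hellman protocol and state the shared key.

Farid sends B = g^y mod p = 11^28 mod 1187.
11^1 ≡ 11 (mod 1187)
11^2 = (11^1)^2 ≡ 11^2 = 121 ≡ 121 (mod 1187)
11^4 = (11^2)^2 ≡ 121^2 = 14641 ≡ 397 (mod 1187)
11^8 = (11^4)^2 ≡ 397^2 = 157609 ≡ 925 (mod 1187)
11^16 = (11^8)^2 ≡ 925^2 = 855625 ≡ 985 (mod 1187)
11^28 = 11^16 · 11^8 · 11^4 ≡ 985 · 925 · 397 ≡ 928 (mod 1187).
So B = 928. Elena then computes K = B^x mod p = 928^54 mod 1187.
928^1 ≡ 928 (mod 1187)
928^2 = (928^1)^2 ≡ 928^2 = 861184 ≡ 609 (mod 1187)
928^4 = (928^2)^2 ≡ 609^2 = 370881 ≡ 537 (mod 1187)
928^8 = (928^4)^2 ≡ 537^2 = 288369 ≡ 1115 (mod 1187)
928^16 = (928^8)^2 ≡ 1115^2 = 1243225 ≡ 436 (mod 1187)
928^32 = (928^16)^2 ≡ 436^2 = 190096 ≡ 176 (mod 1187)
928^54 = 928^32 · 928^16 · 928^4 · 928^2 ≡ 176 · 436 · 537 · 609 ≡ 453 (mod 1187).

453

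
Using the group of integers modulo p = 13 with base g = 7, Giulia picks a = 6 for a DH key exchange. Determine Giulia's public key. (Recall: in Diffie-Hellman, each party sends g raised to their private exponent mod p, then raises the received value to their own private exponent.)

12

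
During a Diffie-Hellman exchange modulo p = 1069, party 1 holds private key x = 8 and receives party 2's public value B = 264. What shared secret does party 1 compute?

Shared key K = 264^8 mod 1069.
264^1 ≡ 264 (mod 1069)
264^2 = (264^1)^2 ≡ 264^2 = 69696 ≡ 211 (mod 1069)
264^4 = (264^2)^2 ≡ 211^2 = 44521 ≡ 692 (mod 1069)
264^8 = (264^4)^2 ≡ 692^2 = 478864 ≡ 1021 (mod 1069)

1021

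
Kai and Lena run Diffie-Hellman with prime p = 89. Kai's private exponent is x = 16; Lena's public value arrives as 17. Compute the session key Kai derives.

64

Shared key K = 17^16 mod 89.
17^1 ≡ 17 (mod 89)
17^2 = (17^1)^2 ≡ 17^2 = 289 ≡ 22 (mod 89)
17^4 = (17^2)^2 ≡ 22^2 = 484 ≡ 39 (mod 89)
17^8 = (17^4)^2 ≡ 39^2 = 1521 ≡ 8 (mod 89)
17^16 = (17^8)^2 ≡ 8^2 = 64 ≡ 64 (mod 89)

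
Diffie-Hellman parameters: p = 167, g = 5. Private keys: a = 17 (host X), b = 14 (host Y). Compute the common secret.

56

Host X sends A = g^a mod p = 5^17 mod 167.
5^1 ≡ 5 (mod 167)
5^2 = (5^1)^2 ≡ 5^2 = 25 ≡ 25 (mod 167)
5^4 = (5^2)^2 ≡ 25^2 = 625 ≡ 124 (mod 167)
5^8 = (5^4)^2 ≡ 124^2 = 15376 ≡ 12 (mod 167)
5^16 = (5^8)^2 ≡ 12^2 = 144 ≡ 144 (mod 167)
5^17 = 5^16 · 5^1 ≡ 144 · 5 ≡ 52 (mod 167).
So A = 52. Host Y then computes K = A^b mod p = 52^14 mod 167.
52^1 ≡ 52 (mod 167)
52^2 = (52^1)^2 ≡ 52^2 = 2704 ≡ 32 (mod 167)
52^4 = (52^2)^2 ≡ 32^2 = 1024 ≡ 22 (mod 167)
52^8 = (52^4)^2 ≡ 22^2 = 484 ≡ 150 (mod 167)
52^14 = 52^8 · 52^4 · 52^2 ≡ 150 · 22 · 32 ≡ 56 (mod 167).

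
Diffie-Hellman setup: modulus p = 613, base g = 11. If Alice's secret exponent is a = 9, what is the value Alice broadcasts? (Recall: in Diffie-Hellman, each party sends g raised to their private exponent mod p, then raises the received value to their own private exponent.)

281

Public value = 11^9 (mod 613).
11^1 ≡ 11 (mod 613)
11^2 = (11^1)^2 ≡ 11^2 = 121 ≡ 121 (mod 613)
11^4 = (11^2)^2 ≡ 121^2 = 14641 ≡ 542 (mod 613)
11^8 = (11^4)^2 ≡ 542^2 = 293764 ≡ 137 (mod 613)
11^9 = 11^8 · 11^1 ≡ 137 · 11 ≡ 281 (mod 613).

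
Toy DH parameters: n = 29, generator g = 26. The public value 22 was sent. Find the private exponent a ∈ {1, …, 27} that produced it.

Try successive powers of 26 modulo 29:
26^1 ≡ 26
26^2 ≡ 9
26^3 ≡ 2
26^4 ≡ 23
26^5 ≡ 18
26^6 ≡ 4
26^7 ≡ 17
26^8 ≡ 7
26^9 ≡ 8
26^10 ≡ 5
26^11 ≡ 14
26^12 ≡ 16
26^13 ≡ 10
26^14 ≡ 28
26^15 ≡ 3
26^16 ≡ 20
26^17 ≡ 27
26^18 ≡ 6
26^19 ≡ 11
26^20 ≡ 25
26^21 ≡ 12
26^22 ≡ 22
Found: a = 22.

22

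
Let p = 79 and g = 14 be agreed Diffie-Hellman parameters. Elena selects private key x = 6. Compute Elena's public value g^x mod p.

Public value = 14^6 mod 79.
14^1 ≡ 14 (mod 79)
14^2 = (14^1)^2 ≡ 14^2 = 196 ≡ 38 (mod 79)
14^4 = (14^2)^2 ≡ 38^2 = 1444 ≡ 22 (mod 79)
14^6 = 14^4 · 14^2 ≡ 22 · 38 ≡ 46 (mod 79).

46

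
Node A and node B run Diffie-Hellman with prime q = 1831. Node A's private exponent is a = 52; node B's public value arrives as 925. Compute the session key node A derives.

1287

Shared key K = 925^52 mod 1831.
925^1 ≡ 925 (mod 1831)
925^2 = (925^1)^2 ≡ 925^2 = 855625 ≡ 548 (mod 1831)
925^4 = (925^2)^2 ≡ 548^2 = 300304 ≡ 20 (mod 1831)
925^8 = (925^4)^2 ≡ 20^2 = 400 ≡ 400 (mod 1831)
925^16 = (925^8)^2 ≡ 400^2 = 160000 ≡ 703 (mod 1831)
925^32 = (925^16)^2 ≡ 703^2 = 494209 ≡ 1670 (mod 1831)
925^52 = 925^32 · 925^16 · 925^4 ≡ 1670 · 703 · 20 ≡ 1287 (mod 1831).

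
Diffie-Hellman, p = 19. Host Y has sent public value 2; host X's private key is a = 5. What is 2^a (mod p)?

13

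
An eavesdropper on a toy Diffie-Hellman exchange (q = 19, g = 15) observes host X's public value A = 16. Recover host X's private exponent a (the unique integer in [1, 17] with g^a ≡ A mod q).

2

Try successive powers of 15 modulo 19:
15^1 ≡ 15
15^2 ≡ 16
Found: a = 2.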